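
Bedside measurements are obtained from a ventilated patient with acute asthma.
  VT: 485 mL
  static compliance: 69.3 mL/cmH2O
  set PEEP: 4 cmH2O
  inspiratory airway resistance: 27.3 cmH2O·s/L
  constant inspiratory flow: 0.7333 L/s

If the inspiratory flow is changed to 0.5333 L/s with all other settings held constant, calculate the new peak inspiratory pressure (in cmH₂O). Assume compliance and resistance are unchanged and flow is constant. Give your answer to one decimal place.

PIP = Vt/C + R·V̇ + PEEP (constant-flow equation of motion).
Only the resistive term changes: ΔPIP = R × ΔV̇ = 27.3 × (0.5333 − 0.7333) = 27.3 × -0.2 = -5.46 cmH2O.
Original PIP = 485/69.3 + 27.3×0.7333 + 4 = 31.018 cmH2O; new PIP = 31.018 + (-5.46) = 25.558 cmH2O.

25.6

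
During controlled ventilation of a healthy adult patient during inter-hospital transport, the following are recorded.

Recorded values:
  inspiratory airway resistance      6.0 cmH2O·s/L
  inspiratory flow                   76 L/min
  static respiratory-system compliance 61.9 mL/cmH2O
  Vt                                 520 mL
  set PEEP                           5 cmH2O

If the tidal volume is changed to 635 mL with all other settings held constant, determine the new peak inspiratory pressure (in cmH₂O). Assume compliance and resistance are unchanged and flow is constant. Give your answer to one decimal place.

Flow: 76 L/min ÷ 60 = 1.2667 L/s.
PIP = Vt/C + R·V̇ + PEEP (constant-flow equation of motion).
Only the elastic term changes: ΔPIP = ΔVt / C = (635 − 520) / 61.9 = 1.858 cmH2O.
Original PIP = 520/61.9 + 6.0×1.2667 + 5 = 21.001 cmH2O; new PIP = 21.001 + (1.858) = 22.859 cmH2O.

22.9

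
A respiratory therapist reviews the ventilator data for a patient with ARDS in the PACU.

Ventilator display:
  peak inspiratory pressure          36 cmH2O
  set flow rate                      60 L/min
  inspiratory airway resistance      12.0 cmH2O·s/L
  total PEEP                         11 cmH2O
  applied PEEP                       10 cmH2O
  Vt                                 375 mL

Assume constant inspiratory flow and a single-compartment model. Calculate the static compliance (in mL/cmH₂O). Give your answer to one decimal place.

28.8

Flow: 60 L/min ÷ 60 = 1 L/s.
Total PEEP = 11 cmH2O (set 10 + intrinsic 1); this is the baseline alveolar pressure.
Equation of motion (constant flow): PIP = Vt/C + R·V̇ + PEEP.
Vt/C = PIP − R·V̇ − PEEP = 36 − 12.0×1 − 11 = 36 − 12.0 − 11 = 13.0 cmH2O.
C = Vt / 13.0 = 375 / 13.0 = 28.846 mL/cmH2O.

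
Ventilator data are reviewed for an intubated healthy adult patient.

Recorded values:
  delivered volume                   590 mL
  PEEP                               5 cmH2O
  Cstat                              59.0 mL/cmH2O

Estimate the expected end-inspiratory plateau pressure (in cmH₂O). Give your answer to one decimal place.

Pplat = PEEP + Vt / Cstat = 5 + 590 / 59.0 = 5 + 10.0 = 15.0 cmH2O.

15.0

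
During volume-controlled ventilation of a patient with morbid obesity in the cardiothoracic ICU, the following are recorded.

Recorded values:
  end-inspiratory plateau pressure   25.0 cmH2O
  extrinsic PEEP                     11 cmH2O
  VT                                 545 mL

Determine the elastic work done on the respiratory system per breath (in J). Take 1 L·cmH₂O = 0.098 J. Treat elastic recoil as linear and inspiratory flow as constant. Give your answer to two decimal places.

0.37

Elastic work ≈ ½ × (Pplat − PEEP) × Vt = 0.5 × (25.0 − 11) × 0.545 L = 0.5 × 14.0 × 0.545 = 3.815 L·cmH2O.
× 0.098 J/(L·cmH2O) → 0.3739 J.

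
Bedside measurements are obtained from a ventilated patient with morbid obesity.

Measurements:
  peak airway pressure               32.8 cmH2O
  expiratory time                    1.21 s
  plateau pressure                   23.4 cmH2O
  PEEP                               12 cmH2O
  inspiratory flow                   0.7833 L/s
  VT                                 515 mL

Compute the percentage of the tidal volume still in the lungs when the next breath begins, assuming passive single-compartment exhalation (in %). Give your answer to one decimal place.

10.7

R = (PIP − Pplat)/V̇ = (32.8 − 23.4) / 0.7833 = 9.4/0.7833 = 12.001 cmH2O·s/L.
C = Vt/(Pplat − PEEP) = 515.0 / (23.4 − 12) = 515.0/11.4 = 45.175 mL/cmH2O.
τ = R × C = 12.001 × 0.04518 L/cmH2O = 0.5422 s.
Fraction remaining at end-expiration = e^(−Te/τ) = e^(−1.21/0.5422) = 0.1074 → 10.74%.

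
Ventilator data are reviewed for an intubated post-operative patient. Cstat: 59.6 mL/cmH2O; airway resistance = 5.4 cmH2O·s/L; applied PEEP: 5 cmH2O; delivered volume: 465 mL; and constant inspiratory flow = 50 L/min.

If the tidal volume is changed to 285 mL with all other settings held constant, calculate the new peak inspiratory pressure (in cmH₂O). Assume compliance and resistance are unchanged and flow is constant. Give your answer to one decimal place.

14.3

Flow: 50 L/min ÷ 60 = 0.8333 L/s.
PIP = Vt/C + R·V̇ + PEEP (constant-flow equation of motion).
Only the elastic term changes: ΔPIP = ΔVt / C = (285 − 465) / 59.6 = -3.02 cmH2O.
Original PIP = 465/59.6 + 5.4×0.8333 + 5 = 17.302 cmH2O; new PIP = 17.302 + (-3.02) = 14.282 cmH2O.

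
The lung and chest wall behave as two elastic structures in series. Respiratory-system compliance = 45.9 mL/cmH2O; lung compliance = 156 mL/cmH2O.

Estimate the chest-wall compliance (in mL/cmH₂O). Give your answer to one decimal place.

65.0

1/Ccw = 1/Crs − 1/CL.
1/Ccw = 1/45.9 − 1/156 = 0.01538.
Ccw = 65.02 mL/cmH2O.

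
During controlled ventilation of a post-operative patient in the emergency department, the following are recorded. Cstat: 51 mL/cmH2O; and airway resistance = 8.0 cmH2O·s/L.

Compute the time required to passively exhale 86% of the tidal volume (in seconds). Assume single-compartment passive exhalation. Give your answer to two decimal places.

0.80

τ = R × C = 8.0 × 51 mL/cmH2O = 8.0 × 0.051 L/cmH2O = 0.408 s.
Exhaled fraction f = 1 − e^(−t/τ) → t = −τ·ln(1 − f) = −0.408·ln(0.14) = 0.8022 s.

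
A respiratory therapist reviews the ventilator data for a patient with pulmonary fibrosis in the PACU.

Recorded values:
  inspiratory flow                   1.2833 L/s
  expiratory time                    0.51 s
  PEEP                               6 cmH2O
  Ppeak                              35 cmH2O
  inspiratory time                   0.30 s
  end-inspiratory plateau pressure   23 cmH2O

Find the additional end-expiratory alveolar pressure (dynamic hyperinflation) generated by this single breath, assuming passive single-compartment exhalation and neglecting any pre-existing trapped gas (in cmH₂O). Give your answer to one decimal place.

Vt = flow × Ti = 1.2833 L/s × 0.30 s × 1000 mL/L = 384.99 mL.
R = (PIP − Pplat)/V̇ = (35 − 23) / 1.2833 = 12.0/1.2833 = 9.351 cmH2O·s/L.
C = Vt/(Pplat − PEEP) = 384.99 / (23 − 6) = 384.99/17.0 = 22.646 mL/cmH2O.
τ = R × C = 9.351 × 0.02265 L/cmH2O = 0.2118 s.
Fraction remaining = e^(−Te/τ) = e^(−0.51/0.2118) = 0.09; trapped volume = 384.99 × 0.09 = 34.649 mL.
Additional alveolar pressure from trapping ≈ V_trapped / C = 34.649 / 22.646 = 1.53 cmH2O.

1.5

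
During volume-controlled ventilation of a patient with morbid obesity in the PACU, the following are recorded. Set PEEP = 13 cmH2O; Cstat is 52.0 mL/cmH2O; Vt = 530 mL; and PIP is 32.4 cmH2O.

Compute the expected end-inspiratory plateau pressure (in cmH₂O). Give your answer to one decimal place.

Pplat = PEEP + Vt / Cstat = 13 + 530 / 52.0 = 13 + 10.192 = 23.192 cmH2O.

23.2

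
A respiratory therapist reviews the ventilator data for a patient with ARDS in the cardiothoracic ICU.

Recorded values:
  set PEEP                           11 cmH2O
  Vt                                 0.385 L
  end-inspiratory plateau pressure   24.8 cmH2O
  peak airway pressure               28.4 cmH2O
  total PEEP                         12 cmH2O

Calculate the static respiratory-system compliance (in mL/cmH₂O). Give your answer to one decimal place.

30.1

End-expiratory occlusion gives total PEEP = 12 cmH2O (intrinsic PEEP = 12 − 11 = 1). Use total PEEP for the elastic gradient.
Cstat = Vt / (Pplat − PEEPtotal) = 385 / (24.8 − 12) = 385 / 12.8 = 30.078 mL/cmH2O.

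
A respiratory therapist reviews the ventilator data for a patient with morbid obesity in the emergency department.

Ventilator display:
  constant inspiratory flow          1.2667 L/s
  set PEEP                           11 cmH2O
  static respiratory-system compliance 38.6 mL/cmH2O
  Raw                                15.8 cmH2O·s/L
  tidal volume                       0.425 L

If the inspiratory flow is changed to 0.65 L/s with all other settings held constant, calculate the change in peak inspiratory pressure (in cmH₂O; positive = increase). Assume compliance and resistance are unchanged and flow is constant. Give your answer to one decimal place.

-9.7

PIP = Vt/C + R·V̇ + PEEP (constant-flow equation of motion).
Only the resistive term changes: ΔPIP = R × ΔV̇ = 15.8 × (0.65 − 1.2667) = 15.8 × -0.6167 = -9.744 cmH2O.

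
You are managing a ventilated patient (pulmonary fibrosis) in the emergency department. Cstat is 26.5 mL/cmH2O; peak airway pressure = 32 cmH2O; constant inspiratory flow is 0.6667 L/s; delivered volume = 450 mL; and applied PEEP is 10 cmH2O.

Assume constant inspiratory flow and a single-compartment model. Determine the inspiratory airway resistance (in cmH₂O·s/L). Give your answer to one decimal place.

Equation of motion (constant flow): PIP = Vt/C + R·V̇ + PEEP.
R·V̇ = PIP − Vt/C − PEEP = 32 − 450/26.5 − 10 = 32 − 16.981 − 10 = 5.019 cmH2O.
R = 5.019 / 0.6667 = 7.528 cmH2O·s/L.

7.5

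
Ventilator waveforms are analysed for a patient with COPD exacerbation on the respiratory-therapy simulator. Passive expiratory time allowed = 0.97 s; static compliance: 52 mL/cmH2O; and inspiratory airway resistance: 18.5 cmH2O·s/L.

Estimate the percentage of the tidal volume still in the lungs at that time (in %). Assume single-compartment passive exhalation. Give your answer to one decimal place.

τ = R × C = 18.5 × 52 mL/cmH2O = 18.5 × 0.052 L/cmH2O = 0.962 s.
Passive exhalation: V(t)/V₀ = e^(−t/τ) = e^(−0.97/0.962) = 0.3648.
Fraction remaining = 0.3648 → 36.48%.

36.5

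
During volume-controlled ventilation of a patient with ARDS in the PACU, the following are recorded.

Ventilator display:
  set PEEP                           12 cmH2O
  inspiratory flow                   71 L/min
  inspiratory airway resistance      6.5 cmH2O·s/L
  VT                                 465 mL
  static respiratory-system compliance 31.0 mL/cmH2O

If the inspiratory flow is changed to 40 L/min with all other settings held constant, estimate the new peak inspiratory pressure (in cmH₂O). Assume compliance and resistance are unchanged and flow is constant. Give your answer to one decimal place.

Flow: 71 L/min ÷ 60 = 1.1833 L/s.
New flow: 40 L/min ÷ 60 = 0.6667 L/s.
PIP = Vt/C + R·V̇ + PEEP (constant-flow equation of motion).
Only the resistive term changes: ΔPIP = R × ΔV̇ = 6.5 × (0.6667 − 1.1833) = 6.5 × -0.5166 = -3.358 cmH2O.
Original PIP = 465/31.0 + 6.5×1.1833 + 12 = 34.691 cmH2O; new PIP = 34.691 + (-3.358) = 31.333 cmH2O.

31.3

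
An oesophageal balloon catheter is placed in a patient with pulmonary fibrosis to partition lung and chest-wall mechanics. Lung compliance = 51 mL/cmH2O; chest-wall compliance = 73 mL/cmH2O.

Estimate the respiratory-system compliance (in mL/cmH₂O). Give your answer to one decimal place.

30.0

Lung and chest wall are elastances in series: 1/Crs = 1/CL + 1/Ccw.
1/Crs = 1/51 + 1/73 = 0.03331.
Crs = 30.021 mL/cmH2O.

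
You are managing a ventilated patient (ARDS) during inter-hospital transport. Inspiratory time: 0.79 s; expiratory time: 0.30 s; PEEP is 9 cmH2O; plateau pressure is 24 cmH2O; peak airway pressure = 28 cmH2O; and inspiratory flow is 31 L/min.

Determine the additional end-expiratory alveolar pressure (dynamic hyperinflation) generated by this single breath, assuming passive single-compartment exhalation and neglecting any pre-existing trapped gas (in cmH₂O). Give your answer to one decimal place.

Flow: 31 L/min ÷ 60 = 0.5167 L/s.
Vt = flow × Ti = 0.5167 L/s × 0.79 s × 1000 mL/L = 408.19 mL.
R = (PIP − Pplat)/V̇ = (28 − 24) / 0.5167 = 4.0/0.5167 = 7.741 cmH2O·s/L.
C = Vt/(Pplat − PEEP) = 408.19 / (24 − 9) = 408.19/15.0 = 27.213 mL/cmH2O.
τ = R × C = 7.741 × 0.02721 L/cmH2O = 0.2106 s.
Fraction remaining = e^(−Te/τ) = e^(−0.30/0.2106) = 0.2406; trapped volume = 408.19 × 0.2406 = 98.211 mL.
Additional alveolar pressure from trapping ≈ V_trapped / C = 98.211 / 27.213 = 3.609 cmH2O.

3.6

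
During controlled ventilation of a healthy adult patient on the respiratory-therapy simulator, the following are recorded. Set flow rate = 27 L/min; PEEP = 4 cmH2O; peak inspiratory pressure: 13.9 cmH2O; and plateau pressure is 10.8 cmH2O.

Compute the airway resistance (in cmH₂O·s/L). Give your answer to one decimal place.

Flow: 27 L/min ÷ 60 = 0.45 L/s.
Raw = (PIP − Pplat) / flow = (13.9 − 10.8) / 0.45 = 3.1 / 0.45 = 6.889 cmH2O·s/L.

6.9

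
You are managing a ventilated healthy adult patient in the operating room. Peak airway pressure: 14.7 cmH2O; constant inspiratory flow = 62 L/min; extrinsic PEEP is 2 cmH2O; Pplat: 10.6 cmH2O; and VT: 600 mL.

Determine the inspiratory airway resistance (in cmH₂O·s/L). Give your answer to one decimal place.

4.0

Flow: 62 L/min ÷ 60 = 1.0333 L/s.
Raw = (PIP − Pplat) / flow = (14.7 − 10.6) / 1.0333 = 4.1 / 1.0333 = 3.968 cmH2O·s/L.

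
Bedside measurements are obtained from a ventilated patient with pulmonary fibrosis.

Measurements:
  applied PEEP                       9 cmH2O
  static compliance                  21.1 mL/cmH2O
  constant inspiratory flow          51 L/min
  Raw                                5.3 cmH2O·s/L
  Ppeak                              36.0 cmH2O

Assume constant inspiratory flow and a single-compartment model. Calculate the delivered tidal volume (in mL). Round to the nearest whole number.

Flow: 51 L/min ÷ 60 = 0.85 L/s.
Equation of motion (constant flow): PIP = Vt/C + R·V̇ + PEEP.
Vt/C = PIP − R·V̇ − PEEP = 36.0 − 4.505 − 9 = 22.495 cmH2O.
Vt = C × 22.495 = 21.1 × 22.495 = 474.64 mL.

475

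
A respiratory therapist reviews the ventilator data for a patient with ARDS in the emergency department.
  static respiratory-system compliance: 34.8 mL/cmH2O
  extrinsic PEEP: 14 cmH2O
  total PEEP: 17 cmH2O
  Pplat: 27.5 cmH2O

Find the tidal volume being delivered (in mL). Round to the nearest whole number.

End-expiratory occlusion gives total PEEP = 17 cmH2O (intrinsic PEEP = 17 − 14 = 3). Use total PEEP for the elastic gradient.
Vt = Cstat × (Pplat − PEEPtotal) = 34.8 × (27.5 − 17) = 34.8 × 10.5 = 365.4 mL.

365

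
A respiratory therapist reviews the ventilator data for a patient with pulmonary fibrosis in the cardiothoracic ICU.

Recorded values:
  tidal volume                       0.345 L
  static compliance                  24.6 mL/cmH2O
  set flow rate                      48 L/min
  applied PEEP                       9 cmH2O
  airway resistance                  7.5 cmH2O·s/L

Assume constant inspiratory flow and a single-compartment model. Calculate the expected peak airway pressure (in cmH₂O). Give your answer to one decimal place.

Flow: 48 L/min ÷ 60 = 0.8 L/s.
Equation of motion (constant flow): PIP = Vt/C + R·V̇ + PEEP.
PIP = 345/24.6 + 7.5×0.8 + 9 = 14.024 + 6.0 + 9 = 29.024 cmH2O.

29.0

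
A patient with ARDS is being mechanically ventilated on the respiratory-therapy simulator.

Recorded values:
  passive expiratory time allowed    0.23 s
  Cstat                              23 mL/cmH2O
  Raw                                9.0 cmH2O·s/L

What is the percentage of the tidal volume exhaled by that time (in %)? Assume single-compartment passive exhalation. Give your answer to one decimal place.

67.1

τ = R × C = 9.0 × 23 mL/cmH2O = 9.0 × 0.023 L/cmH2O = 0.207 s.
Passive exhalation: V(t)/V₀ = e^(−t/τ) = e^(−0.23/0.207) = 0.3292.
Fraction exhaled = 1 − 0.3292 = 0.6708 → 67.08%.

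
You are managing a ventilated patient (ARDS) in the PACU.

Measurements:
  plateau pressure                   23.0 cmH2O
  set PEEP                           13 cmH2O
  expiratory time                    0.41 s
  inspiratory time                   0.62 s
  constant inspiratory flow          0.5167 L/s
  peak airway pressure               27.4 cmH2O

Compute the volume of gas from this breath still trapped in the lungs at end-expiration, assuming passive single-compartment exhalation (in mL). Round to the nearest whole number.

Vt = flow × Ti = 0.5167 L/s × 0.62 s × 1000 mL/L = 320.35 mL.
R = (PIP − Pplat)/V̇ = (27.4 − 23.0) / 0.5167 = 4.4/0.5167 = 8.516 cmH2O·s/L.
C = Vt/(Pplat − PEEP) = 320.35 / (23.0 − 13) = 320.35/10.0 = 32.035 mL/cmH2O.
τ = R × C = 8.516 × 0.03204 L/cmH2O = 0.2729 s.
Fraction remaining = e^(−Te/τ) = e^(−0.41/0.2729) = 0.2226.
Trapped volume = 320.35 × 0.2226 = 71.31 mL.

71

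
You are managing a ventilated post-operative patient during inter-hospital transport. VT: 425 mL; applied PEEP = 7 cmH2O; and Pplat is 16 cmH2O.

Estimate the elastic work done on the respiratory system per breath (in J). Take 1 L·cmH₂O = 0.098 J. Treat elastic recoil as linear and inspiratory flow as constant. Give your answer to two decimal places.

0.19

Elastic work ≈ ½ × (Pplat − PEEP) × Vt = 0.5 × (16 − 7) × 0.425 L = 0.5 × 9.0 × 0.425 = 1.913 L·cmH2O.
× 0.098 J/(L·cmH2O) → 0.1875 J.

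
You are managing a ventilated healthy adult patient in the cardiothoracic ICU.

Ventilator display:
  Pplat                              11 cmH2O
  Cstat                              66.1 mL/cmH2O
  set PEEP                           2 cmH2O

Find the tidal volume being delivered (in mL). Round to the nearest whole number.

Vt = Cstat × (Pplat − PEEP) = 66.1 × (11 − 2) = 66.1 × 9.0 = 594.9 mL.

595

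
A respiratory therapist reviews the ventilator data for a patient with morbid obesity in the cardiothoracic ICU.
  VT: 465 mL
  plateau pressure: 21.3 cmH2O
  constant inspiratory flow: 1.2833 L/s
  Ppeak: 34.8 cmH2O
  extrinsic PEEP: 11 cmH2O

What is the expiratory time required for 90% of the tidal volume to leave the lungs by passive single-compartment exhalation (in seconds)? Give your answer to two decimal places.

1.09

R = (PIP − Pplat)/V̇ = (34.8 − 21.3) / 1.2833 = 13.5/1.2833 = 10.52 cmH2O·s/L.
C = Vt/(Pplat − PEEP) = 465.0 / (21.3 − 11) = 465.0/10.3 = 45.146 mL/cmH2O.
τ = R × C = 10.52 × 0.04515 L/cmH2O = 0.475 s.
t = −τ·ln(1 − 0.90) = −0.475·ln(0.1) = 1.094 s.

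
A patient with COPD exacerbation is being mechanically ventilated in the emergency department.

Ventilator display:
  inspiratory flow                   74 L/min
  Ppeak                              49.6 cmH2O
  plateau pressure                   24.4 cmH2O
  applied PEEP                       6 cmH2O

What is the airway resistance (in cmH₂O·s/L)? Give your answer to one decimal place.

Flow: 74 L/min ÷ 60 = 1.2333 L/s.
Raw = (PIP − Pplat) / flow = (49.6 − 24.4) / 1.2333 = 25.2 / 1.2333 = 20.433 cmH2O·s/L.

20.4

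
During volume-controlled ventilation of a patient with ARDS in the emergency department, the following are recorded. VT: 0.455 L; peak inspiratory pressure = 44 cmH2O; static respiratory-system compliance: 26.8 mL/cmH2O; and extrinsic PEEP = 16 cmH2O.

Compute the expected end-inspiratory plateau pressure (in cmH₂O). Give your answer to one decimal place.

33.0

Pplat = PEEP + Vt / Cstat = 16 + 455 / 26.8 = 16 + 16.978 = 32.978 cmH2O.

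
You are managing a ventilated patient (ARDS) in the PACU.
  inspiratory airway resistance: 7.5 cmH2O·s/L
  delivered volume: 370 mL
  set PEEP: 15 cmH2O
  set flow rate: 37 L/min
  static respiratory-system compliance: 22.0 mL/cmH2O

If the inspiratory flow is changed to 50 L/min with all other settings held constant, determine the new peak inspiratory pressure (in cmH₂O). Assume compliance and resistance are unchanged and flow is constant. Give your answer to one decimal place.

38.1

Flow: 37 L/min ÷ 60 = 0.6167 L/s.
New flow: 50 L/min ÷ 60 = 0.8333 L/s.
PIP = Vt/C + R·V̇ + PEEP (constant-flow equation of motion).
Only the resistive term changes: ΔPIP = R × ΔV̇ = 7.5 × (0.8333 − 0.6167) = 7.5 × 0.2166 = 1.625 cmH2O.
Original PIP = 370/22.0 + 7.5×0.6167 + 15 = 36.443 cmH2O; new PIP = 36.443 + (1.625) = 38.068 cmH2O.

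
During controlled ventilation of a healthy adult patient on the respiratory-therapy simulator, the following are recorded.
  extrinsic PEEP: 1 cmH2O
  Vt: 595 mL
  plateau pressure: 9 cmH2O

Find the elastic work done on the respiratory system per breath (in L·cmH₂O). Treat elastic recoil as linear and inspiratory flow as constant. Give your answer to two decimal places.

2.38

Elastic work ≈ ½ × (Pplat − PEEP) × Vt = 0.5 × (9 − 1) × 0.595 L = 0.5 × 8.0 × 0.595 = 2.38 L·cmH2O.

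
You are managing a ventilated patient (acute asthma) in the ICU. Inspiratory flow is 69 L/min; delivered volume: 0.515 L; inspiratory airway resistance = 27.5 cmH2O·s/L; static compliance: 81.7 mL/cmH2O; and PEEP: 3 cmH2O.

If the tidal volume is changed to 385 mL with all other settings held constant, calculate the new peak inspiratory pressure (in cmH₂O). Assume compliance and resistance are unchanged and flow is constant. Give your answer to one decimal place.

39.3

Flow: 69 L/min ÷ 60 = 1.15 L/s.
PIP = Vt/C + R·V̇ + PEEP (constant-flow equation of motion).
Only the elastic term changes: ΔPIP = ΔVt / C = (385 − 515) / 81.7 = -1.591 cmH2O.
Original PIP = 515/81.7 + 27.5×1.15 + 3 = 40.929 cmH2O; new PIP = 40.929 + (-1.591) = 39.338 cmH2O.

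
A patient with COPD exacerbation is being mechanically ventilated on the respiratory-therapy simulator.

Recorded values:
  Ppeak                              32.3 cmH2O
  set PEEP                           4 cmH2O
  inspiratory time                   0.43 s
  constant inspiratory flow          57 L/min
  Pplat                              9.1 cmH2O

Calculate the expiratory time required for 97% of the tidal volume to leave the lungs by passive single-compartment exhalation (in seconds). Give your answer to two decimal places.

Flow: 57 L/min ÷ 60 = 0.95 L/s.
Vt = flow × Ti = 0.95 L/s × 0.43 s × 1000 mL/L = 408.5 mL.
R = (PIP − Pplat)/V̇ = (32.3 − 9.1) / 0.95 = 23.2/0.95 = 24.421 cmH2O·s/L.
C = Vt/(Pplat − PEEP) = 408.5 / (9.1 − 4) = 408.5/5.1 = 80.098 mL/cmH2O.
τ = R × C = 24.421 × 0.0801 L/cmH2O = 1.956 s.
t = −τ·ln(1 − 0.97) = −1.956·ln(0.03) = 6.859 s.

6.86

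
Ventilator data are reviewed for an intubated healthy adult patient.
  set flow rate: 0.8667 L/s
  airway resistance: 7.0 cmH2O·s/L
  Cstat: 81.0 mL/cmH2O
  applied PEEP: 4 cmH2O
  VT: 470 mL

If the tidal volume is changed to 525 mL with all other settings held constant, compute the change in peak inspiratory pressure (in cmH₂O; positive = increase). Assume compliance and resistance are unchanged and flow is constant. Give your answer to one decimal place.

0.7

PIP = Vt/C + R·V̇ + PEEP (constant-flow equation of motion).
Only the elastic term changes: ΔPIP = ΔVt / C = (525 − 470) / 81.0 = 0.679 cmH2O.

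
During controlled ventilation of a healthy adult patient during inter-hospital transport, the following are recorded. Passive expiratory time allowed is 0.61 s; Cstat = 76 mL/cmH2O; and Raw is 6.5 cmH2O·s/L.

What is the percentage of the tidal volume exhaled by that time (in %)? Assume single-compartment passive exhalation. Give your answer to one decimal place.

70.9

τ = R × C = 6.5 × 76 mL/cmH2O = 6.5 × 0.076 L/cmH2O = 0.494 s.
Passive exhalation: V(t)/V₀ = e^(−t/τ) = e^(−0.61/0.494) = 0.2909.
Fraction exhaled = 1 − 0.2909 = 0.7091 → 70.91%.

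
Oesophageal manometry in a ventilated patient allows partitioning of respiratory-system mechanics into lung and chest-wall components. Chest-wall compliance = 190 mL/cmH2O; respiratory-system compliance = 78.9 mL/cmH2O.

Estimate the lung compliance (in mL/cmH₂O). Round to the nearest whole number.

135

1/CL = 1/Crs − 1/Ccw.
1/CL = 1/78.9 − 1/190 = 0.007411.
CL = 134.93 mL/cmH2O.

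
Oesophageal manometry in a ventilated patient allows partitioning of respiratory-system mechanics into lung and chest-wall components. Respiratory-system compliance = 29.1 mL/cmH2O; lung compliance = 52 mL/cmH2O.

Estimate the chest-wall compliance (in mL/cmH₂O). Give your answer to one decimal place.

1/Ccw = 1/Crs − 1/CL.
1/Ccw = 1/29.1 − 1/52 = 0.01513.
Ccw = 66.094 mL/cmH2O.

66.1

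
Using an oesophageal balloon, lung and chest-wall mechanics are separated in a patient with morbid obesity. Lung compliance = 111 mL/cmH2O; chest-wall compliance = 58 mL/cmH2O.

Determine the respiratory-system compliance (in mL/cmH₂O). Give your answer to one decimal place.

38.1

Lung and chest wall are elastances in series: 1/Crs = 1/CL + 1/Ccw.
1/Crs = 1/111 + 1/58 = 0.02625.
Crs = 38.095 mL/cmH2O.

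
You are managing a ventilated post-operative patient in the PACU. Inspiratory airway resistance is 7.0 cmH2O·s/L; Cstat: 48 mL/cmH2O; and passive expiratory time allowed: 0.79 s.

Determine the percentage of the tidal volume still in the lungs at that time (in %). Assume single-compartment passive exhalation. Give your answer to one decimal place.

τ = R × C = 7.0 × 48 mL/cmH2O = 7.0 × 0.048 L/cmH2O = 0.336 s.
Passive exhalation: V(t)/V₀ = e^(−t/τ) = e^(−0.79/0.336) = 0.09526.
Fraction remaining = 0.09526 → 9.526%.

9.5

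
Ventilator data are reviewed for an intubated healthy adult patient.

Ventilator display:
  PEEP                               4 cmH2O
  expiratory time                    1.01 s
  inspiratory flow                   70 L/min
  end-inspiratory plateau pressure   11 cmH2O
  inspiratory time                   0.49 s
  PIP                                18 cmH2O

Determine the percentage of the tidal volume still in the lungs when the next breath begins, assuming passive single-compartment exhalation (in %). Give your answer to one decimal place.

Flow: 70 L/min ÷ 60 = 1.1667 L/s.
Vt = flow × Ti = 1.1667 L/s × 0.49 s × 1000 mL/L = 571.68 mL.
R = (PIP − Pplat)/V̇ = (18 − 11) / 1.1667 = 7.0/1.1667 = 6.0 cmH2O·s/L.
C = Vt/(Pplat − PEEP) = 571.68 / (11 − 4) = 571.68/7.0 = 81.669 mL/cmH2O.
τ = R × C = 6.0 × 0.08167 L/cmH2O = 0.49 s.
Fraction remaining at end-expiration = e^(−Te/τ) = e^(−1.01/0.49) = 0.1273 → 12.73%.

12.7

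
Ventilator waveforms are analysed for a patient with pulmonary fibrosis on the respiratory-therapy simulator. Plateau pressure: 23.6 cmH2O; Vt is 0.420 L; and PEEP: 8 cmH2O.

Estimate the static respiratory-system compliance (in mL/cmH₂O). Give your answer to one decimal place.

26.9

Cstat = Vt / (Pplat − PEEP) = 420 / (23.6 − 8) = 420 / 15.6 = 26.923 mL/cmH2O.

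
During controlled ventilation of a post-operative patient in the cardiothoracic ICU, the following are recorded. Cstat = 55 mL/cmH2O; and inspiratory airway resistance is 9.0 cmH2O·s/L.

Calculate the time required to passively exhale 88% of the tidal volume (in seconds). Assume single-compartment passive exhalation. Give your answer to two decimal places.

τ = R × C = 9.0 × 55 mL/cmH2O = 9.0 × 0.055 L/cmH2O = 0.495 s.
Exhaled fraction f = 1 − e^(−t/τ) → t = −τ·ln(1 − f) = −0.495·ln(0.12) = 1.05 s.

1.05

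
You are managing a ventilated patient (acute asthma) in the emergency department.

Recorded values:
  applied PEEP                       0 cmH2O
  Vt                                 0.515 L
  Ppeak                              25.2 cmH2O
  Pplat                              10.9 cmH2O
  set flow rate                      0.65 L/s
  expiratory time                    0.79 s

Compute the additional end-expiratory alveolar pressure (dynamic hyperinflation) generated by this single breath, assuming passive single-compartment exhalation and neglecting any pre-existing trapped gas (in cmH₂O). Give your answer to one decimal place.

R = (PIP − Pplat)/V̇ = (25.2 − 10.9) / 0.65 = 14.3/0.65 = 22.0 cmH2O·s/L.
C = Vt/(Pplat − PEEP) = 515.0 / (10.9 − 0) = 515.0/10.9 = 47.248 mL/cmH2O.
τ = R × C = 22.0 × 0.04725 L/cmH2O = 1.04 s.
Fraction remaining = e^(−Te/τ) = e^(−0.79/1.04) = 0.4678; trapped volume = 515.0 × 0.4678 = 240.92 mL.
Additional alveolar pressure from trapping ≈ V_trapped / C = 240.92 / 47.248 = 5.099 cmH2O.

5.1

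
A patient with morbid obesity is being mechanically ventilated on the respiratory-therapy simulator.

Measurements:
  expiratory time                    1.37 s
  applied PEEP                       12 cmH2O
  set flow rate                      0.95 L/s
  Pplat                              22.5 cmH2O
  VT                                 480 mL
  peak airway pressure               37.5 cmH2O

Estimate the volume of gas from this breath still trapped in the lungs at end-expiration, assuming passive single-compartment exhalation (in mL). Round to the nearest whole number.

72

R = (PIP − Pplat)/V̇ = (37.5 − 22.5) / 0.95 = 15.0/0.95 = 15.789 cmH2O·s/L.
C = Vt/(Pplat − PEEP) = 480.0 / (22.5 − 12) = 480.0/10.5 = 45.714 mL/cmH2O.
τ = R × C = 15.789 × 0.04571 L/cmH2O = 0.7217 s.
Fraction remaining = e^(−Te/τ) = e^(−1.37/0.7217) = 0.1498.
Trapped volume = 480.0 × 0.1498 = 71.904 mL.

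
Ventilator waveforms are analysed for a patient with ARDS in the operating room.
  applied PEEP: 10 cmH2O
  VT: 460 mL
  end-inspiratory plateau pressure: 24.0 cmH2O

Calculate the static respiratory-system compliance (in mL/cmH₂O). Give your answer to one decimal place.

32.9

Cstat = Vt / (Pplat − PEEP) = 460 / (24.0 − 10) = 460 / 14.0 = 32.857 mL/cmH2O.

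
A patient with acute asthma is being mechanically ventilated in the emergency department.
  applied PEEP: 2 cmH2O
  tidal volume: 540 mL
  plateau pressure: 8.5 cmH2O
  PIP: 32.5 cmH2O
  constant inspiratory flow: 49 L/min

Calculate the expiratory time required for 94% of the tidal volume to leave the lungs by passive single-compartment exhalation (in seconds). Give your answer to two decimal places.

Flow: 49 L/min ÷ 60 = 0.8167 L/s.
R = (PIP − Pplat)/V̇ = (32.5 − 8.5) / 0.8167 = 24.0/0.8167 = 29.387 cmH2O·s/L.
C = Vt/(Pplat − PEEP) = 540.0 / (8.5 − 2) = 540.0/6.5 = 83.077 mL/cmH2O.
τ = R × C = 29.387 × 0.08308 L/cmH2O = 2.441 s.
t = −τ·ln(1 − 0.94) = −2.441·ln(0.06) = 6.868 s.

6.87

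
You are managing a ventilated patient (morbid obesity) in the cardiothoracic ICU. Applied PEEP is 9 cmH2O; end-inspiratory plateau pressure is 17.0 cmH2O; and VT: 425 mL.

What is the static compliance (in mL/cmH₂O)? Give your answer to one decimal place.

53.1

Cstat = Vt / (Pplat − PEEP) = 425 / (17.0 − 9) = 425 / 8.0 = 53.125 mL/cmH2O.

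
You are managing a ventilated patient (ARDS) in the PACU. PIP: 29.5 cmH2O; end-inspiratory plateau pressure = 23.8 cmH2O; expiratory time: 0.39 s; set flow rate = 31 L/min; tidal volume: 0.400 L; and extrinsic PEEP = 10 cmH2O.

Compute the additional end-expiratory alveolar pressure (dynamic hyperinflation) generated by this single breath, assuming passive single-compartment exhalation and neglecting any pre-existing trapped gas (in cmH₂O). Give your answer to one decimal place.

4.1

Flow: 31 L/min ÷ 60 = 0.5167 L/s.
R = (PIP − Pplat)/V̇ = (29.5 − 23.8) / 0.5167 = 5.7/0.5167 = 11.032 cmH2O·s/L.
C = Vt/(Pplat − PEEP) = 400.0 / (23.8 − 10) = 400.0/13.8 = 28.986 mL/cmH2O.
τ = R × C = 11.032 × 0.02899 L/cmH2O = 0.3198 s.
Fraction remaining = e^(−Te/τ) = e^(−0.39/0.3198) = 0.2954; trapped volume = 400.0 × 0.2954 = 118.16 mL.
Additional alveolar pressure from trapping ≈ V_trapped / C = 118.16 / 28.986 = 4.076 cmH2O.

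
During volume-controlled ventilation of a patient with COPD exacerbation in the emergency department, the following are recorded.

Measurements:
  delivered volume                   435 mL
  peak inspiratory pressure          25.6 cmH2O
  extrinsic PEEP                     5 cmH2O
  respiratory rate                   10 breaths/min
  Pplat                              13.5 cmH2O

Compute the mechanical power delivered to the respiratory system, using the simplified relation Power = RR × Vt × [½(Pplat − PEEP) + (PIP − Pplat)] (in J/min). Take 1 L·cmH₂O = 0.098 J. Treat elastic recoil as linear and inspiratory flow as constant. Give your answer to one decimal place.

7.0

Per-breath work = Vt × [½(Pplat−PEEP) + (PIP−Pplat)] = 0.435 × [0.5×8.5 + 12.1] = 0.435 × 16.35 = 7.112 L·cmH2O.
Power = 10 × 7.112 = 71.12 L·cmH2O/min.
× 0.098 J/(L·cmH2O) → 6.97 J/min.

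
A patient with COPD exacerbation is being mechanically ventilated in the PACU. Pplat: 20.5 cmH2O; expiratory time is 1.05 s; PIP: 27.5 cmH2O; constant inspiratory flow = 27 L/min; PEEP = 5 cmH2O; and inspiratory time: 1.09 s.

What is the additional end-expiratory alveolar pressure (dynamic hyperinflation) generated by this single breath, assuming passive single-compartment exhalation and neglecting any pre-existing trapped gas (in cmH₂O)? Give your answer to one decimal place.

Flow: 27 L/min ÷ 60 = 0.45 L/s.
Vt = flow × Ti = 0.45 L/s × 1.09 s × 1000 mL/L = 490.5 mL.
R = (PIP − Pplat)/V̇ = (27.5 − 20.5) / 0.45 = 7.0/0.45 = 15.556 cmH2O·s/L.
C = Vt/(Pplat − PEEP) = 490.5 / (20.5 − 5) = 490.5/15.5 = 31.645 mL/cmH2O.
τ = R × C = 15.556 × 0.03165 L/cmH2O = 0.4923 s.
Fraction remaining = e^(−Te/τ) = e^(−1.05/0.4923) = 0.1185; trapped volume = 490.5 × 0.1185 = 58.124 mL.
Additional alveolar pressure from trapping ≈ V_trapped / C = 58.124 / 31.645 = 1.837 cmH2O.

1.8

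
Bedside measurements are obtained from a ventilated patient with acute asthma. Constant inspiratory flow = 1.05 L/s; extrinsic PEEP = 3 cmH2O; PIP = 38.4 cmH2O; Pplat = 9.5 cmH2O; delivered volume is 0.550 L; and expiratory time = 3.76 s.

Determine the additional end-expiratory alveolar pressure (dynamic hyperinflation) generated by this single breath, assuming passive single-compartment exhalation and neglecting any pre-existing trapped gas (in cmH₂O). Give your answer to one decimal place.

1.3

R = (PIP − Pplat)/V̇ = (38.4 − 9.5) / 1.05 = 28.9/1.05 = 27.524 cmH2O·s/L.
C = Vt/(Pplat − PEEP) = 550.0 / (9.5 − 3) = 550.0/6.5 = 84.615 mL/cmH2O.
τ = R × C = 27.524 × 0.08462 L/cmH2O = 2.329 s.
Fraction remaining = e^(−Te/τ) = e^(−3.76/2.329) = 0.199; trapped volume = 550.0 × 0.199 = 109.45 mL.
Additional alveolar pressure from trapping ≈ V_trapped / C = 109.45 / 84.615 = 1.294 cmH2O.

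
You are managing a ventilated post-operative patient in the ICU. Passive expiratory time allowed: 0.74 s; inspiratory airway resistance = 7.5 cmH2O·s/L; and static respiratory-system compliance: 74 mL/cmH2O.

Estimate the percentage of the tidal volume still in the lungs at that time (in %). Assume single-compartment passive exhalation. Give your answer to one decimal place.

26.4

τ = R × C = 7.5 × 74 mL/cmH2O = 7.5 × 0.074 L/cmH2O = 0.555 s.
Passive exhalation: V(t)/V₀ = e^(−t/τ) = e^(−0.74/0.555) = 0.2636.
Fraction remaining = 0.2636 → 26.36%.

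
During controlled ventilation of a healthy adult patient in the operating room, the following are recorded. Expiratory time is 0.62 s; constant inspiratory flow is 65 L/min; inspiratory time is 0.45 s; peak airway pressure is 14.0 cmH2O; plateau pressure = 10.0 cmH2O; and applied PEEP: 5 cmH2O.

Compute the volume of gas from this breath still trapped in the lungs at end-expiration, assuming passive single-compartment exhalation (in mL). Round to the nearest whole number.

87

Flow: 65 L/min ÷ 60 = 1.0833 L/s.
Vt = flow × Ti = 1.0833 L/s × 0.45 s × 1000 mL/L = 487.49 mL.
R = (PIP − Pplat)/V̇ = (14.0 − 10.0) / 1.0833 = 4.0/1.0833 = 3.692 cmH2O·s/L.
C = Vt/(Pplat − PEEP) = 487.49 / (10.0 − 5) = 487.49/5.0 = 97.498 mL/cmH2O.
τ = R × C = 3.692 × 0.0975 L/cmH2O = 0.36 s.
Fraction remaining = e^(−Te/τ) = e^(−0.62/0.36) = 0.1787.
Trapped volume = 487.49 × 0.1787 = 87.114 mL.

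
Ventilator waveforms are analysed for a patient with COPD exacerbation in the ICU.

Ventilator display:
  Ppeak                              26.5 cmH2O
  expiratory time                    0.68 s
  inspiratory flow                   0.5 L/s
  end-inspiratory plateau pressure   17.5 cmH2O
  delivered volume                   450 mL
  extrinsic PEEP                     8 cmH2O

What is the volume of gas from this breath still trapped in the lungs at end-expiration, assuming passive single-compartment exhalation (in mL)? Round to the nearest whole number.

R = (PIP − Pplat)/V̇ = (26.5 − 17.5) / 0.5 = 9.0/0.5 = 18.0 cmH2O·s/L.
C = Vt/(Pplat − PEEP) = 450.0 / (17.5 − 8) = 450.0/9.5 = 47.368 mL/cmH2O.
τ = R × C = 18.0 × 0.04737 L/cmH2O = 0.8527 s.
Fraction remaining = e^(−Te/τ) = e^(−0.68/0.8527) = 0.4505.
Trapped volume = 450.0 × 0.4505 = 202.73 mL.

203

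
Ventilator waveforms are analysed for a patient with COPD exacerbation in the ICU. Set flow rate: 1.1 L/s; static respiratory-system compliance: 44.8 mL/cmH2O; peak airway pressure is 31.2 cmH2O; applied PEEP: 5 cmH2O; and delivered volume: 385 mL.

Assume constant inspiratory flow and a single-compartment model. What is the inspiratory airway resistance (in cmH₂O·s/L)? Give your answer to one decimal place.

Equation of motion (constant flow): PIP = Vt/C + R·V̇ + PEEP.
R·V̇ = PIP − Vt/C − PEEP = 31.2 − 385/44.8 − 5 = 31.2 − 8.594 − 5 = 17.606 cmH2O.
R = 17.606 / 1.1 = 16.005 cmH2O·s/L.

16.0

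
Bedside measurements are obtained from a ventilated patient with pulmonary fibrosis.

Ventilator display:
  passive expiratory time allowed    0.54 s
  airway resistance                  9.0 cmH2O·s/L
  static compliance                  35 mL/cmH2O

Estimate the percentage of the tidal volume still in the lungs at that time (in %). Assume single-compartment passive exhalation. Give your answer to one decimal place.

18.0

τ = R × C = 9.0 × 35 mL/cmH2O = 9.0 × 0.035 L/cmH2O = 0.315 s.
Passive exhalation: V(t)/V₀ = e^(−t/τ) = e^(−0.54/0.315) = 0.1801.
Fraction remaining = 0.1801 → 18.01%.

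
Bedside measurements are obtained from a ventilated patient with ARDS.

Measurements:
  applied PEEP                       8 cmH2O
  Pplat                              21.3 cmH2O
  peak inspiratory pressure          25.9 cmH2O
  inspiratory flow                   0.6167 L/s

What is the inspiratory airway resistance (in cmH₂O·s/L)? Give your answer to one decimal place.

7.5

Raw = (PIP − Pplat) / flow = (25.9 − 21.3) / 0.6167 = 4.6 / 0.6167 = 7.459 cmH2O·s/L.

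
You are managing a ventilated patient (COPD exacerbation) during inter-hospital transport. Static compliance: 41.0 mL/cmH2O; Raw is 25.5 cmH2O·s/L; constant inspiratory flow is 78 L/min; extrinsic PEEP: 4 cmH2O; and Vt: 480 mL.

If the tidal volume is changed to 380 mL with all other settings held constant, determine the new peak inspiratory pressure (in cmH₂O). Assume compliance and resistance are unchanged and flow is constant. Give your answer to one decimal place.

46.4

Flow: 78 L/min ÷ 60 = 1.3 L/s.
PIP = Vt/C + R·V̇ + PEEP (constant-flow equation of motion).
Only the elastic term changes: ΔPIP = ΔVt / C = (380 − 480) / 41.0 = -2.439 cmH2O.
Original PIP = 480/41.0 + 25.5×1.3 + 4 = 48.857 cmH2O; new PIP = 48.857 + (-2.439) = 46.418 cmH2O.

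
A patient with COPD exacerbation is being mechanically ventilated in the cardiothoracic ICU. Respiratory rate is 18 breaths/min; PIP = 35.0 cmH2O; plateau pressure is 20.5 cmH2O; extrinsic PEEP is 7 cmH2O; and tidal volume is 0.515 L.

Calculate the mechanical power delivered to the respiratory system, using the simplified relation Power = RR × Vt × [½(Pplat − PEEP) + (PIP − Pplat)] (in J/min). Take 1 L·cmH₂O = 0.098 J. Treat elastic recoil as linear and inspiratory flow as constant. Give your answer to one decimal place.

19.3

Per-breath work = Vt × [½(Pplat−PEEP) + (PIP−Pplat)] = 0.515 × [0.5×13.5 + 14.5] = 0.515 × 21.25 = 10.944 L·cmH2O.
Power = 18 × 10.944 = 196.99 L·cmH2O/min.
× 0.098 J/(L·cmH2O) → 19.305 J/min.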